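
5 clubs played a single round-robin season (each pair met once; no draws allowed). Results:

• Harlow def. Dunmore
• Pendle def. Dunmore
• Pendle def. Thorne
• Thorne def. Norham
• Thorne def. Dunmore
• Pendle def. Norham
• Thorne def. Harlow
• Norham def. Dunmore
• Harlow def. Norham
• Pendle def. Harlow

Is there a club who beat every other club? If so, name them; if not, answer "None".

Pendle has 4 wins out of 4 opponents — a perfect record.

Pendle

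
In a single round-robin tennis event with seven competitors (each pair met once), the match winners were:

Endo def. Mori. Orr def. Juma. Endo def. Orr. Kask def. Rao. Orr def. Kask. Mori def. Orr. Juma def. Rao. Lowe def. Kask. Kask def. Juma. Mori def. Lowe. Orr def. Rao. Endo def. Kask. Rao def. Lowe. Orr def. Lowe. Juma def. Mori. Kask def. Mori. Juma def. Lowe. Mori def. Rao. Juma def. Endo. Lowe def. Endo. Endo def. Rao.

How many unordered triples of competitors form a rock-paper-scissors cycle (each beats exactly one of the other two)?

Win totals: Orr 4, Juma 4, Mori 3, Rao 1, Endo 4, Lowe 2, Kask 3.
A competitor with w wins dominates both others in C(w,2) triples; summing gives 6 + 6 + 3 + 0 + 6 + 1 + 3 = 25 transitive triples.
Total triples C(7,3) = 35, so cyclic triples = 35 − 25 = 10.

10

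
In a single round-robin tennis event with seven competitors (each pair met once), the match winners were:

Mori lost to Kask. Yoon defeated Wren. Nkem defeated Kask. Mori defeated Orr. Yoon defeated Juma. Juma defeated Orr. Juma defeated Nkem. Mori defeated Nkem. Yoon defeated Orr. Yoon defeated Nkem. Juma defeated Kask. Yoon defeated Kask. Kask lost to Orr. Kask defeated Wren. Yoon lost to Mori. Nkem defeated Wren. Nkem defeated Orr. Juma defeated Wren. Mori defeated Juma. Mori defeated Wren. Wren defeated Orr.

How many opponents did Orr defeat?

1

Orr's results: beat Kask; lost to Mori, Wren, Nkem, Yoon, Juma.
That is 1 win.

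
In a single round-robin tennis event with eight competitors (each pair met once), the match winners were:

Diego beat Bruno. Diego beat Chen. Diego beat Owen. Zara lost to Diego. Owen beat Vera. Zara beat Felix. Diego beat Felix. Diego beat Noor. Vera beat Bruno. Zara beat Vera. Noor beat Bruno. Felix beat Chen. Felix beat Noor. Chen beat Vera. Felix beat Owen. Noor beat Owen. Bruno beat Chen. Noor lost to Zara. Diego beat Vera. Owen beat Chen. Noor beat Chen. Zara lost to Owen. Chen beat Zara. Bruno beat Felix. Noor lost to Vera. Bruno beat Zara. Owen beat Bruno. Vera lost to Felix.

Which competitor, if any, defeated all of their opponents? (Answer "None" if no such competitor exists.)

Diego

Diego has 7 wins out of 7 opponents — a perfect record.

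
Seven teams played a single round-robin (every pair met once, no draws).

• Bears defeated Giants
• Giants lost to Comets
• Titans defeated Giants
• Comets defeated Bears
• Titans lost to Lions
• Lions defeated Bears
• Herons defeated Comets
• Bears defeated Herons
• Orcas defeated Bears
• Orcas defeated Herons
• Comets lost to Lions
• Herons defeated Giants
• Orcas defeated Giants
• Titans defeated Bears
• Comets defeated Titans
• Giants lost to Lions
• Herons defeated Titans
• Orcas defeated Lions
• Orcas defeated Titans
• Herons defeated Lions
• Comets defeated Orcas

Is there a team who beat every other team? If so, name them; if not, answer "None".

Highest win total is Orcas with 5 (out of 6 possible).
Orcas lost to Comets, so no team went undefeated.

None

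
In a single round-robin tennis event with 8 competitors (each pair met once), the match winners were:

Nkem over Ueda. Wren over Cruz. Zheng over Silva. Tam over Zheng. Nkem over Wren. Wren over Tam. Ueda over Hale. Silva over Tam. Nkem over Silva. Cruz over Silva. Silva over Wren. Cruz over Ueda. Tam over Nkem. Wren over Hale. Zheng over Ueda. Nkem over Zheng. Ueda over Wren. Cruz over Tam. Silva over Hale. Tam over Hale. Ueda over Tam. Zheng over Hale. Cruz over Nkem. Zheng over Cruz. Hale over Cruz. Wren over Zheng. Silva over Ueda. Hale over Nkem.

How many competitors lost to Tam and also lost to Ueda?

Tam beat: Hale, Nkem, Zheng.
Ueda beat: Hale, Wren, Tam.
Both beat: Hale — 1.

1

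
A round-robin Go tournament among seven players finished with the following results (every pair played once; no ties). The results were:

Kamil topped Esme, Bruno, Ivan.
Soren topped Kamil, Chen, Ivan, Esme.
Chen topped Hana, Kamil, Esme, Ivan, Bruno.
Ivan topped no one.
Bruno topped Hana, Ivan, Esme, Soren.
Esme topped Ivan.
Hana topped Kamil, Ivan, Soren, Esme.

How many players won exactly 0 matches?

Win totals: Chen 5, Esme 1, Ivan 0, Hana 4, Bruno 4, Kamil 3, Soren 4.
Exactly 0: Ivan — 1 player.

1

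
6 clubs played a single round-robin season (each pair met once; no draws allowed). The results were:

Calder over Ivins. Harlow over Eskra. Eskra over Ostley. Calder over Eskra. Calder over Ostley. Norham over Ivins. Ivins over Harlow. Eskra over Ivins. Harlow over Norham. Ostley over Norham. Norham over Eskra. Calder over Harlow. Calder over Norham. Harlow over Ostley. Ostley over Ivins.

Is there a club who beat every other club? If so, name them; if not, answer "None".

Calder has 5 wins out of 5 opponents — a perfect record.

Calder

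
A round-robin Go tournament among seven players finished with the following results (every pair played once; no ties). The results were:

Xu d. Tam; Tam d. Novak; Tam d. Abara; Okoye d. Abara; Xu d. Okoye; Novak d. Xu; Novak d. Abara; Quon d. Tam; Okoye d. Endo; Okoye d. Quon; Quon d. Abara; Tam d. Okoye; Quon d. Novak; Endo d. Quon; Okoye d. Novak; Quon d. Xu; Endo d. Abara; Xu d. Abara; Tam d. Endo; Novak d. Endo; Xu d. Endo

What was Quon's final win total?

Quon's results: beat Novak, Abara, Tam, Xu; lost to Okoye, Endo.
That is 4 wins.

4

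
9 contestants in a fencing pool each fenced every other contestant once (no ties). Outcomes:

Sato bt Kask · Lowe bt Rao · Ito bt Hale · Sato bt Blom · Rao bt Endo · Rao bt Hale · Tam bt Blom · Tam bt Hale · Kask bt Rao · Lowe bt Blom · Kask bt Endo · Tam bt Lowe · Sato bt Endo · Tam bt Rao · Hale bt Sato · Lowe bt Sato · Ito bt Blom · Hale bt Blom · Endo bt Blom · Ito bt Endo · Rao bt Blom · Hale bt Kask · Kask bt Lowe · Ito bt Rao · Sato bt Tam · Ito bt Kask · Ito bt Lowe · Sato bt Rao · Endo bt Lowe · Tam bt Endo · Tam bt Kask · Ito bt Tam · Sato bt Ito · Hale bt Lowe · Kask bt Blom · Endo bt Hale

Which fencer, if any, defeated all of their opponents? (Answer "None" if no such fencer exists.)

None

Highest win total is Ito with 7 (out of 8 possible).
Ito lost to Sato, so no fencer went undefeated.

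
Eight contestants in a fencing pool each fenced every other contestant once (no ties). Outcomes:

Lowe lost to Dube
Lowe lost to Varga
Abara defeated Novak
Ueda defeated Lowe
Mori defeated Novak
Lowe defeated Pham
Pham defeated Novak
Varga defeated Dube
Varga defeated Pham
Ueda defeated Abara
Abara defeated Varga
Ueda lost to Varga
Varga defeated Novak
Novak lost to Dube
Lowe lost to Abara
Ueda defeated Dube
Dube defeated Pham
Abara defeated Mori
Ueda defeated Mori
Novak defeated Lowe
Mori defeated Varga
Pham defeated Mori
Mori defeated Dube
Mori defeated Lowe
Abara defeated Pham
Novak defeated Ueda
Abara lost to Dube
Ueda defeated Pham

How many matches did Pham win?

2

Pham's results: beat Mori, Novak; lost to Varga, Lowe, Abara, Dube, Ueda.
That is 2 wins.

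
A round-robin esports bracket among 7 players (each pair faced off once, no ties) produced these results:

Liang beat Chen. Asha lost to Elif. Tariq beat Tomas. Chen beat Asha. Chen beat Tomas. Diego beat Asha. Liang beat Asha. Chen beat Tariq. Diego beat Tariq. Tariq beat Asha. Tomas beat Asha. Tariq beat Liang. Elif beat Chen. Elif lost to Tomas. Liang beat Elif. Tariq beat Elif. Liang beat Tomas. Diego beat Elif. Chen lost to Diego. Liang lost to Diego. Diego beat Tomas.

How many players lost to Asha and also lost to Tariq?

0

Asha beat: no one.
Tariq beat: Elif, Liang, Tomas, Asha.
No one was beaten by both.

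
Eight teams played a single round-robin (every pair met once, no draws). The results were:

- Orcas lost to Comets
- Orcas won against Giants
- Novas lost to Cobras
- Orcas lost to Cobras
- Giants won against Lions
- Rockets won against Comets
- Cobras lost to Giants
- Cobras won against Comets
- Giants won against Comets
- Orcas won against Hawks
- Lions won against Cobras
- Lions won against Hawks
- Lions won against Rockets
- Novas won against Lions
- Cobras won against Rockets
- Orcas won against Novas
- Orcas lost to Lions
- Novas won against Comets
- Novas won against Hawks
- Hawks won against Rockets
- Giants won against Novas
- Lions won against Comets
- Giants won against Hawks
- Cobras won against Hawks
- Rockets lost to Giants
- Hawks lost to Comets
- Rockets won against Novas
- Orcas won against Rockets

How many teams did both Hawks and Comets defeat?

0

Hawks beat: Rockets.
Comets beat: Orcas, Hawks.
No one was beaten by both.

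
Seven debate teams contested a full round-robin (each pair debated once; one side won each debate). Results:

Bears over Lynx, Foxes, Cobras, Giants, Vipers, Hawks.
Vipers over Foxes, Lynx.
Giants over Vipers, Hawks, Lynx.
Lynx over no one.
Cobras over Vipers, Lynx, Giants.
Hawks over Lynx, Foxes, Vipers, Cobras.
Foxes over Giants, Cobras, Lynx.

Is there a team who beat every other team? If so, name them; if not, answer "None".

Bears has 6 wins out of 6 opponents — a perfect record.

Bears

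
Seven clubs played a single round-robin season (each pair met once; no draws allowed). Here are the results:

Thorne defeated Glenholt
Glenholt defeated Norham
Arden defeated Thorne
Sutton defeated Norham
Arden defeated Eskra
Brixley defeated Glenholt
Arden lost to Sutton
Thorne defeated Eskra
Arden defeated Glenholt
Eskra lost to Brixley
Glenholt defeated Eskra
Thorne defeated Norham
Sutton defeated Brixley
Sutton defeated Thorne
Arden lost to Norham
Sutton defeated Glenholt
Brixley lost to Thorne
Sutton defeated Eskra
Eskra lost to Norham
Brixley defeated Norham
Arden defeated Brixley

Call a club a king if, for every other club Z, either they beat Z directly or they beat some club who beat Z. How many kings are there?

1

Arden cannot reach Sutton in two steps.
Eskra cannot reach Arden, Glenholt, Thorne, Norham, Sutton, Brixley in two steps.
Glenholt cannot reach Thorne, Sutton, Brixley in two steps.
Thorne cannot reach Sutton in two steps.
Norham cannot reach Sutton in two steps.
Sutton reaches everyone (king).
Brixley cannot reach Thorne, Sutton in two steps.
Kings: Sutton — 1.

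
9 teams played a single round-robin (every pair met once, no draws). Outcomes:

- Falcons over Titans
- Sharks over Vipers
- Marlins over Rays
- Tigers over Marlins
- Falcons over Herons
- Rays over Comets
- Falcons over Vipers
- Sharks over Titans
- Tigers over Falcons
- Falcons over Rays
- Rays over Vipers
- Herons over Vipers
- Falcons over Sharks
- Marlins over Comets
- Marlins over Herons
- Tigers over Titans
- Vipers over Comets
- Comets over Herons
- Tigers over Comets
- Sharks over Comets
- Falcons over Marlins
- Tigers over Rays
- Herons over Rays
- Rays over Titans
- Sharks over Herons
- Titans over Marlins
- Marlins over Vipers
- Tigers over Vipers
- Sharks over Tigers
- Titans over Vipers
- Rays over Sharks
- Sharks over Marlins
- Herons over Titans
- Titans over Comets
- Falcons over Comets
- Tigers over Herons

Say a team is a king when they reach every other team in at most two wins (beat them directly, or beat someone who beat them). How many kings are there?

Tigers reaches everyone (king).
Sharks reaches everyone (king).
Rays cannot reach Falcons in two steps.
Titans cannot reach Tigers, Sharks, Falcons in two steps.
Comets cannot reach Tigers, Sharks, Falcons, Marlins in two steps.
Herons cannot reach Tigers, Falcons in two steps.
Falcons reaches everyone (king).
Vipers cannot reach Tigers, Sharks, Rays, Titans, Falcons, Marlins in two steps.
Marlins cannot reach Tigers, Falcons in two steps.
Kings: Tigers, Sharks, Falcons — 3.

3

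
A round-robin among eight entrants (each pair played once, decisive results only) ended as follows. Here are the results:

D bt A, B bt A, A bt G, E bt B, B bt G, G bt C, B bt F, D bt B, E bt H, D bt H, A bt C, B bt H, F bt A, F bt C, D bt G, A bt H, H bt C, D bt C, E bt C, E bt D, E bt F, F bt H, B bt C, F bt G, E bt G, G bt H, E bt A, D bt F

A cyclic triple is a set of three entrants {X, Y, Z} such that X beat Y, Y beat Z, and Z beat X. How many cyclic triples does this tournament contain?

Win totals: A 3, B 5, C 0, D 6, E 7, F 4, G 2, H 1.
An entrant with w wins dominates both others in C(w,2) triples; summing gives 3 + 10 + 0 + 15 + 21 + 6 + 1 + 0 = 56 transitive triples.
Total triples C(8,3) = 56, so cyclic triples = 56 − 56 = 0.

0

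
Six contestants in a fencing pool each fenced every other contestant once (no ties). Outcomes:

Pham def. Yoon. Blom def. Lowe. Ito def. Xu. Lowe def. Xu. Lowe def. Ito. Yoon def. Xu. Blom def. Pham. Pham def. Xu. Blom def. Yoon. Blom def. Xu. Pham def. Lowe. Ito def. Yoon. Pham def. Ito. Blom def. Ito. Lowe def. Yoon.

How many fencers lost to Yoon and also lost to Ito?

1

Yoon beat: Xu.
Ito beat: Xu, Yoon.
Both beat: Xu — 1.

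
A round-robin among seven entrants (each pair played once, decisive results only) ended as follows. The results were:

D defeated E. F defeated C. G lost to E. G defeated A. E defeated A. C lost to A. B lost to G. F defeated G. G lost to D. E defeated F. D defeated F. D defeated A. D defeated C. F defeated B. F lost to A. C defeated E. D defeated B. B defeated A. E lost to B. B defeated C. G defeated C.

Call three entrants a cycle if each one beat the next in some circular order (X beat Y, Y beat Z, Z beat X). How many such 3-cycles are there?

7

Win totals: A 2, B 3, C 1, D 6, E 3, F 3, G 3.
An entrant with w wins dominates both others in C(w,2) triples; summing gives 1 + 3 + 0 + 15 + 3 + 3 + 3 = 28 transitive triples.
Total triples C(7,3) = 35, so cyclic triples = 35 − 28 = 7.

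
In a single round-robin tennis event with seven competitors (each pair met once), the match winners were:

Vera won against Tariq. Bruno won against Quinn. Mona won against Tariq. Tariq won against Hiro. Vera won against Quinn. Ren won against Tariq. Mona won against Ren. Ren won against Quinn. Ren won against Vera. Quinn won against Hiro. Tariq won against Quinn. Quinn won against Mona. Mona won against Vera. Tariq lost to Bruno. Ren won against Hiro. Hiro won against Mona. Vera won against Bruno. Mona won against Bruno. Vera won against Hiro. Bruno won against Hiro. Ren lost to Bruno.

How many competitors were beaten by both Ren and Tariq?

2

Ren beat: Hiro, Vera, Quinn, Tariq.
Tariq beat: Hiro, Quinn.
Both beat: Hiro, Quinn — 2.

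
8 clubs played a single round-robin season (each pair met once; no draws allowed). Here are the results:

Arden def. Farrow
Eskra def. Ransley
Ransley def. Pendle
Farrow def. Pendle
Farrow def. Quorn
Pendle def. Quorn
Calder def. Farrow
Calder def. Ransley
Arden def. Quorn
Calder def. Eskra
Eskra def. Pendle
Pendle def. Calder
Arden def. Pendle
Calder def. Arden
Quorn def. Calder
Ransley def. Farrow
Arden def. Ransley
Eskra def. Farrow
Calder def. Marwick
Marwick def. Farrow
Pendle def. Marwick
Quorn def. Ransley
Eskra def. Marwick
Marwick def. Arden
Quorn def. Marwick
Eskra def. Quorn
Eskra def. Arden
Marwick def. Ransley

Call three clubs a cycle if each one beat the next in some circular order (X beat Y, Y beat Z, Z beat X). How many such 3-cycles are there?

Win totals: Pendle 3, Eskra 6, Quorn 3, Ransley 2, Arden 4, Farrow 2, Calder 5, Marwick 3.
A club with w wins dominates both others in C(w,2) triples; summing gives 3 + 15 + 3 + 1 + 6 + 1 + 10 + 3 = 42 transitive triples.
Total triples C(8,3) = 56, so cyclic triples = 56 − 42 = 14.

14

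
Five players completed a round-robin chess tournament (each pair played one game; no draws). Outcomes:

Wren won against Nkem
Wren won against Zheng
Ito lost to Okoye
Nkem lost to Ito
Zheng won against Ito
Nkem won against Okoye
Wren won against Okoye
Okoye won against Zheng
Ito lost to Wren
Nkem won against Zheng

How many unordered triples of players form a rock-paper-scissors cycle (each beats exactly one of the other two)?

Win totals: Ito 1, Nkem 2, Wren 4, Zheng 1, Okoye 2.
A player with w wins dominates both others in C(w,2) triples; summing gives 0 + 1 + 6 + 0 + 1 = 8 transitive triples.
Total triples C(5,3) = 10, so cyclic triples = 10 − 8 = 2.

2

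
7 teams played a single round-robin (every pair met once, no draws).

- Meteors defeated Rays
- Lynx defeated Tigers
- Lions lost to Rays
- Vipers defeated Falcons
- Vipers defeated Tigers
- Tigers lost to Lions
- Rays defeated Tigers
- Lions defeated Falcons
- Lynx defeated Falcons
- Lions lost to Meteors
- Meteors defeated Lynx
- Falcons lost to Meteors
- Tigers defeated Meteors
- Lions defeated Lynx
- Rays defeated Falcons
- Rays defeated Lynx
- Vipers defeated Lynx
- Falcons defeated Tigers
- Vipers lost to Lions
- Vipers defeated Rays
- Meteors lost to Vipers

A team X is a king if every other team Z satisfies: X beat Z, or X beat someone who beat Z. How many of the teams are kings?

Lynx cannot reach Rays, Lions, Vipers in two steps.
Rays reaches everyone (king).
Meteors reaches everyone (king).
Lions reaches everyone (king).
Falcons cannot reach Lynx, Rays, Lions, Vipers in two steps.
Vipers reaches everyone (king).
Tigers cannot reach Vipers in two steps.
Kings: Rays, Meteors, Lions, Vipers — 4.

4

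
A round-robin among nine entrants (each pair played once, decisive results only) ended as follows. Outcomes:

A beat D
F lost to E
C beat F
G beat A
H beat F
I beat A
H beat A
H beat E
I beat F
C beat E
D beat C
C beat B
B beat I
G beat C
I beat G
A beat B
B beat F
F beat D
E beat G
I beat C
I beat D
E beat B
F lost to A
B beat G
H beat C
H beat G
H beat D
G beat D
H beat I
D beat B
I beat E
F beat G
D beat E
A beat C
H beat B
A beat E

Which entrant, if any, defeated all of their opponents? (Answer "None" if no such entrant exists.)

H has 8 wins out of 8 opponents — a perfect record.

H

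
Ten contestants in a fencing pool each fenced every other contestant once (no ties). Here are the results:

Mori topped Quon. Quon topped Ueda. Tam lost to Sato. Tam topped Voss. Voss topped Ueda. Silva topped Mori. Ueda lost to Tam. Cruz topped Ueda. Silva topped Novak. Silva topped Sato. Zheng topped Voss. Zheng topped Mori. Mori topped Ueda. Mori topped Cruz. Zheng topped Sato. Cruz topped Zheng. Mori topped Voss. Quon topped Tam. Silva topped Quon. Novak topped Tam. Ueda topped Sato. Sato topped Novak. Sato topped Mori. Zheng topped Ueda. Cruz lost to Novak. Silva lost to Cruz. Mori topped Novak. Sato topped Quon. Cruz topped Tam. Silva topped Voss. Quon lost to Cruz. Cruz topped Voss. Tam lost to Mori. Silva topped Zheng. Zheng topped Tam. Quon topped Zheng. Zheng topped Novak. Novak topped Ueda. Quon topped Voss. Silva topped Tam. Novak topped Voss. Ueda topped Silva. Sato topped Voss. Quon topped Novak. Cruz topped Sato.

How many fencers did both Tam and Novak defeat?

2

Tam beat: Voss, Ueda.
Novak beat: Cruz, Tam, Voss, Ueda.
Both beat: Voss, Ueda — 2.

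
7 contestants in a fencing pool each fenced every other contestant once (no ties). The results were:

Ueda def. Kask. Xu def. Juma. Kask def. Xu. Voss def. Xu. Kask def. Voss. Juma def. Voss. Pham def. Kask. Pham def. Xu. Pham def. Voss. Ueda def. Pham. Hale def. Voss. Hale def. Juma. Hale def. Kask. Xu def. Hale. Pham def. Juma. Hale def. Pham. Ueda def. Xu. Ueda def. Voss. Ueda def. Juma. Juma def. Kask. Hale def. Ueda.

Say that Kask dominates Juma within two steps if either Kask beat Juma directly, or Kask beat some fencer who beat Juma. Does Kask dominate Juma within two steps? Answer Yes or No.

Kask did not beat Juma directly.
Kask beat Xu, Voss. Of those, Xu beat Juma.

Yes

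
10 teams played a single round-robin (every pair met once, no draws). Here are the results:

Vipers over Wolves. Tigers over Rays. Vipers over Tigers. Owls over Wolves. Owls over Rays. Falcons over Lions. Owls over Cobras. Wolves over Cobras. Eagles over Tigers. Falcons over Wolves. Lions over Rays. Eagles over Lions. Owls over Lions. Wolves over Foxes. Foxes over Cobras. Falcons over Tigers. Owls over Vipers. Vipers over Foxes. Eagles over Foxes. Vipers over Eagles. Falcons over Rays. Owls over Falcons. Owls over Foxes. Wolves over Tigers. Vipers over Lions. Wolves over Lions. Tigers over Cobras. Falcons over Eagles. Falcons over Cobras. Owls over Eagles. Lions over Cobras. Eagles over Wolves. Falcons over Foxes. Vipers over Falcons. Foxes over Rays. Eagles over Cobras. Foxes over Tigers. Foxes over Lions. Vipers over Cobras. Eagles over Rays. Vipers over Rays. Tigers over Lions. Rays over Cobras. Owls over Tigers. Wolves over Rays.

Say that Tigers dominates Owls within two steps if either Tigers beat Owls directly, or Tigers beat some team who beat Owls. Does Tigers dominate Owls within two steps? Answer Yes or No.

Tigers did not beat Owls directly.
Tigers beat Lions, Cobras, Rays, but each of them lost to Owls. No two-step path.

No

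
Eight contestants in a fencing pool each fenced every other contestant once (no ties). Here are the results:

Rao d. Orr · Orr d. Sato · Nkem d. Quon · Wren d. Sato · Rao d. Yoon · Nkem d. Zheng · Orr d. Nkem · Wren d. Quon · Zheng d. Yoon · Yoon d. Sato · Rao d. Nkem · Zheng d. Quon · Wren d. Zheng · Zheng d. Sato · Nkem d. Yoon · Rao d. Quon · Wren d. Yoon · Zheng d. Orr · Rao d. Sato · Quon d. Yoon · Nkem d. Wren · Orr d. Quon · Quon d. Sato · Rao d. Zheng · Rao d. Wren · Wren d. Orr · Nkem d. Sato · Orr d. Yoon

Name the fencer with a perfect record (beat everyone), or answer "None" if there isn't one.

Rao

Rao has 7 wins out of 7 opponents — a perfect record.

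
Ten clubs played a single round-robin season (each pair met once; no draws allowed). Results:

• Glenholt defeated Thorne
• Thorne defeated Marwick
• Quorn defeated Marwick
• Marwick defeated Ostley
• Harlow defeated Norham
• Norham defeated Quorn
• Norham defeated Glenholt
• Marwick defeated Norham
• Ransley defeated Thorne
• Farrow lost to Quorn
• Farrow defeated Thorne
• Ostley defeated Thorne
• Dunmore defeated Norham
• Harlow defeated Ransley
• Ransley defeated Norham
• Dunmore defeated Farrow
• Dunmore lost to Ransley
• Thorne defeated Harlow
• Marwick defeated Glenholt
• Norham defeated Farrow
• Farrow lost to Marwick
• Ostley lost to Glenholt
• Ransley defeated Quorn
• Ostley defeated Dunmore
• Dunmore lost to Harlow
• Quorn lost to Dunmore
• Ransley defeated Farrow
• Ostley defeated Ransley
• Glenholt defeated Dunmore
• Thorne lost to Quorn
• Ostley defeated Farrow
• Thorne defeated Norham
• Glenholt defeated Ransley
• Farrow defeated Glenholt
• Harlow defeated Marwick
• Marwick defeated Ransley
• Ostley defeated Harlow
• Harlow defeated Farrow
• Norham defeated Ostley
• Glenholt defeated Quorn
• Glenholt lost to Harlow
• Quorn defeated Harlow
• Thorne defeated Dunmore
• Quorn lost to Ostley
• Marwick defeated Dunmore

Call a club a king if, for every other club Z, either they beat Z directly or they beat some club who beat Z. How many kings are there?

9

Harlow reaches everyone (king).
Thorne reaches everyone (king).
Quorn reaches everyone (king).
Ostley reaches everyone (king).
Norham reaches everyone (king).
Ransley reaches everyone (king).
Glenholt reaches everyone (king).
Marwick reaches everyone (king).
Dunmore cannot reach Ransley in two steps.
Farrow reaches everyone (king).
Kings: Harlow, Thorne, Quorn, Ostley, Norham, Ransley, Glenholt, Marwick, Farrow — 9.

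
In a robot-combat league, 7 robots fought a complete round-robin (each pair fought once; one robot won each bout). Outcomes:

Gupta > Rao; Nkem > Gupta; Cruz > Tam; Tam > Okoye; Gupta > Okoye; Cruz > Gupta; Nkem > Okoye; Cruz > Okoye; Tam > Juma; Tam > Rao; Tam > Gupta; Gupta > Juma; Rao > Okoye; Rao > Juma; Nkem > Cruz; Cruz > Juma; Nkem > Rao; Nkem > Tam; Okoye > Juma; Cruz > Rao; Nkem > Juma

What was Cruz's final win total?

Cruz's results: beat Rao, Okoye, Gupta, Juma, Tam; lost to Nkem.
That is 5 wins.

5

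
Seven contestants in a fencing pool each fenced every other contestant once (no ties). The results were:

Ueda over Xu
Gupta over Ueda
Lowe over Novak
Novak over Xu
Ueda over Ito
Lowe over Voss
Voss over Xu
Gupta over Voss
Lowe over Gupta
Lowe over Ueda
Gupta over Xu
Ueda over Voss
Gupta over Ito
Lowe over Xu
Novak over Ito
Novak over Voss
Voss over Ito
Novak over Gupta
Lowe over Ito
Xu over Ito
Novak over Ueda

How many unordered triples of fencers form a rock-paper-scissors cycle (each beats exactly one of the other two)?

0

Win totals: Voss 2, Novak 5, Ueda 3, Gupta 4, Ito 0, Xu 1, Lowe 6.
A fencer with w wins dominates both others in C(w,2) triples; summing gives 1 + 10 + 3 + 6 + 0 + 0 + 15 = 35 transitive triples.
Total triples C(7,3) = 35, so cyclic triples = 35 − 35 = 0.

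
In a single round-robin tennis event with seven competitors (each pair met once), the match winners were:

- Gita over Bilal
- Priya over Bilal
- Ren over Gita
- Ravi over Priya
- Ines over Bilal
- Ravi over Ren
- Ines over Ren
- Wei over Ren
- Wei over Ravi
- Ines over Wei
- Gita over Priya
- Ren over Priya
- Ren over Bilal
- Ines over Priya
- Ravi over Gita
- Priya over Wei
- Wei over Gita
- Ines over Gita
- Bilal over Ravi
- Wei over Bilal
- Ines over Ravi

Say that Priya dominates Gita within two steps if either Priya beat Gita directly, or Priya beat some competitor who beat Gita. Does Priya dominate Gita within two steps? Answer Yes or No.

Yes

Priya did not beat Gita directly.
Priya beat Wei, Bilal. Of those, Wei beat Gita.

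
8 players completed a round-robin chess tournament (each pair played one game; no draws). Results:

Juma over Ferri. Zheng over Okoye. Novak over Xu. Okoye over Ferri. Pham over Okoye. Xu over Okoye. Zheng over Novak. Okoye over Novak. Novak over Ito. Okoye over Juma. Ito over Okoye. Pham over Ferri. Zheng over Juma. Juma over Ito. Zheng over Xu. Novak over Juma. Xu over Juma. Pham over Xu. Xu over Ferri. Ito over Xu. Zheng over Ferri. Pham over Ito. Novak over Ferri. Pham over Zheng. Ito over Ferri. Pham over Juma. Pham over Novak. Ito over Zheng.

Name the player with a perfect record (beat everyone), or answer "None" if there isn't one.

Pham has 7 wins out of 7 opponents — a perfect record.

Pham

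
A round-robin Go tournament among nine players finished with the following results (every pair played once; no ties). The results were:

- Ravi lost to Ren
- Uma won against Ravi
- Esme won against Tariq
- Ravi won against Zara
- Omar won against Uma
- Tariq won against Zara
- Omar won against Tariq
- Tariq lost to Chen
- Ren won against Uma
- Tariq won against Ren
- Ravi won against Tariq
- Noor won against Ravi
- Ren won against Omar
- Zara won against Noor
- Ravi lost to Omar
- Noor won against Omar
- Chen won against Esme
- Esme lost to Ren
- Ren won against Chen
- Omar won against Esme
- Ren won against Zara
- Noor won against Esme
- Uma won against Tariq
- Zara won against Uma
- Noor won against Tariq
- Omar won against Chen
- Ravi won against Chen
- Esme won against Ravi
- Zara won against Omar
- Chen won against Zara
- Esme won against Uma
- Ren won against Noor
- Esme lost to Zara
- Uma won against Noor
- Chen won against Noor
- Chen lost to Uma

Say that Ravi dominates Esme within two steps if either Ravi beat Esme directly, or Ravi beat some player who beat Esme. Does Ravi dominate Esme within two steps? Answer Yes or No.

Yes

Ravi did not beat Esme directly.
Ravi beat Tariq, Zara, Chen. Of those, Zara beat Esme.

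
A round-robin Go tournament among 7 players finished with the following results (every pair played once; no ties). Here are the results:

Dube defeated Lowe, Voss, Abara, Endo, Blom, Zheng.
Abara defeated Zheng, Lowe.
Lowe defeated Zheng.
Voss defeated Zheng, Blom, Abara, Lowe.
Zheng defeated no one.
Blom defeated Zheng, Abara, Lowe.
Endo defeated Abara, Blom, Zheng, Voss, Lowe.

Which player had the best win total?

Win totals: Lowe 1, Blom 3, Voss 4, Dube 6, Zheng 0, Endo 5, Abara 2.
Dube leads with 6 wins (next highest: 5).

Dube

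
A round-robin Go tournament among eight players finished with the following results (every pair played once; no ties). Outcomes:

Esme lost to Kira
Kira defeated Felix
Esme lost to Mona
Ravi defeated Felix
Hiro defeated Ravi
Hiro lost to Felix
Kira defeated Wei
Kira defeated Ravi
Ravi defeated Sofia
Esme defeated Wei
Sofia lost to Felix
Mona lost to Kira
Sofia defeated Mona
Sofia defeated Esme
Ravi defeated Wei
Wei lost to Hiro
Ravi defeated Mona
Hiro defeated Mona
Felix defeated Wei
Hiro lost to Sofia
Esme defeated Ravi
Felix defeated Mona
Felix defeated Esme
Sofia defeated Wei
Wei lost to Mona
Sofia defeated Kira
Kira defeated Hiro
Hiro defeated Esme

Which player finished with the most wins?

Win totals: Hiro 4, Kira 6, Wei 0, Esme 2, Ravi 4, Felix 5, Sofia 5, Mona 2.
Kira leads with 6 wins (next highest: 5).

Kira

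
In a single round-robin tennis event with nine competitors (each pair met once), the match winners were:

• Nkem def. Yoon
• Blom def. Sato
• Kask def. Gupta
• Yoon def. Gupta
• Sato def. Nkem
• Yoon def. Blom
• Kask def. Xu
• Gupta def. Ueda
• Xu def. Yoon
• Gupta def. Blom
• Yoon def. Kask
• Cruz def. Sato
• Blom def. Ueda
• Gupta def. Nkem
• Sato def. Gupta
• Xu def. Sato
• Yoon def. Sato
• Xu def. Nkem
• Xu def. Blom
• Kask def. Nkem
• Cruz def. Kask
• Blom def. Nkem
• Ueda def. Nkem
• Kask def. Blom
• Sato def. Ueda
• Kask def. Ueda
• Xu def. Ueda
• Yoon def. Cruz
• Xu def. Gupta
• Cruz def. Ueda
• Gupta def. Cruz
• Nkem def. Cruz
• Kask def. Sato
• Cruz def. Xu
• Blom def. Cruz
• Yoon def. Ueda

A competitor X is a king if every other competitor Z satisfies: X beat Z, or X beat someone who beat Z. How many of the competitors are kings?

7

Ueda cannot reach Gupta, Blom, Sato, Xu, Kask in two steps.
Gupta reaches everyone (king).
Yoon reaches everyone (king).
Blom reaches everyone (king).
Sato cannot reach Xu, Kask in two steps.
Cruz reaches everyone (king).
Xu reaches everyone (king).
Nkem reaches everyone (king).
Kask reaches everyone (king).
Kings: Gupta, Yoon, Blom, Cruz, Xu, Nkem, Kask — 7.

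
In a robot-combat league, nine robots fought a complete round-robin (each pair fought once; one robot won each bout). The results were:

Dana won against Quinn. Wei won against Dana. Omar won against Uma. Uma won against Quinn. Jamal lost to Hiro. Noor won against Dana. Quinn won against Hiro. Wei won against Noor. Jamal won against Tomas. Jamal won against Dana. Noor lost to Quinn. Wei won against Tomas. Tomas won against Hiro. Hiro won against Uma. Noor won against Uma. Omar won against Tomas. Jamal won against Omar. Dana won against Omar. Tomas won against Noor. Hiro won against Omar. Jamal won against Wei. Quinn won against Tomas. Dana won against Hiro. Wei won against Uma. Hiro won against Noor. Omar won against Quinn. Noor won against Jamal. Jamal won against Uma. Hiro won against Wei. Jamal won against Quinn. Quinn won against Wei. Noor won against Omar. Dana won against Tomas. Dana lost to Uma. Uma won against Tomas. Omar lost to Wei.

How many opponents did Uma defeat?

3

Uma's results: beat Tomas, Dana, Quinn; lost to Wei, Omar, Noor, Hiro, Jamal.
That is 3 wins.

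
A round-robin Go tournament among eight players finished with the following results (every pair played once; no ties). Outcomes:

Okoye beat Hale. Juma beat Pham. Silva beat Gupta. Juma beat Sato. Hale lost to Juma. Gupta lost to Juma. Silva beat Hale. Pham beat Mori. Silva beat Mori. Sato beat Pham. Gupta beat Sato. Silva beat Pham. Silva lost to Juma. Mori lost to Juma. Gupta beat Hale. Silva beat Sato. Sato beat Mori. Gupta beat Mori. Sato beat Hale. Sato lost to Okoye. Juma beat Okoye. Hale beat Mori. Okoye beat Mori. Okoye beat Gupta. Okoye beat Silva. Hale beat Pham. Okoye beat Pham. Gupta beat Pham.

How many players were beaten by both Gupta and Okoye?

Gupta beat: Sato, Mori, Pham, Hale.
Okoye beat: Sato, Mori, Gupta, Pham, Hale, Silva.
Both beat: Sato, Mori, Pham, Hale — 4.

4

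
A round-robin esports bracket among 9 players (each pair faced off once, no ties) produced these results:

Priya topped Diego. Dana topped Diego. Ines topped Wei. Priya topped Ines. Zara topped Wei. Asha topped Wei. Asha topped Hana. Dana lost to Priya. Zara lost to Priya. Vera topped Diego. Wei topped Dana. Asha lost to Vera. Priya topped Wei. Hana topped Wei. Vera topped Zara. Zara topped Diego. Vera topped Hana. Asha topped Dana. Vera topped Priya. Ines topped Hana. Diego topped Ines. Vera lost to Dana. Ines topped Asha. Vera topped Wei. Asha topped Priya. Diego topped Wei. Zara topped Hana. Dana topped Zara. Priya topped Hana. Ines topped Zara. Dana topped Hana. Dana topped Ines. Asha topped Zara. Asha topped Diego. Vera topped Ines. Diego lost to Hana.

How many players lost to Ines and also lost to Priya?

3

Ines beat: Hana, Asha, Wei, Zara.
Priya beat: Hana, Dana, Wei, Zara, Diego, Ines.
Both beat: Hana, Wei, Zara — 3.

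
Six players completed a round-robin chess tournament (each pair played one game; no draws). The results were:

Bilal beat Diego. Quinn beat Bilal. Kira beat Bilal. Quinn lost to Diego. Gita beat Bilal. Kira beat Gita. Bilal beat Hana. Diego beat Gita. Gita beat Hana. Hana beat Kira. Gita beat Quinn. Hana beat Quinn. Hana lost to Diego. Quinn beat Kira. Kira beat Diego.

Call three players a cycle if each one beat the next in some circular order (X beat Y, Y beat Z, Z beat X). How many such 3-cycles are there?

Of the C(6,3) = 20 triples, the cyclic ones are: {Quinn, Bilal, Diego}; {Quinn, Bilal, Hana}; {Quinn, Kira, Diego}; {Quinn, Kira, Gita}; {Bilal, Kira, Hana}; {Bilal, Diego, Gita}; {Kira, Diego, Hana}; {Kira, Gita, Hana}.
That is 8.

8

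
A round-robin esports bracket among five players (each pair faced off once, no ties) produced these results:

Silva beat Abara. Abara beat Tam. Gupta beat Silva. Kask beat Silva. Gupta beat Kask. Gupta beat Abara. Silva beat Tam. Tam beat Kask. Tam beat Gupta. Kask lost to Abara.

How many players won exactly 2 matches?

3

Win totals: Silva 2, Kask 1, Gupta 3, Abara 2, Tam 2.
Exactly 2: Silva, Abara, Tam — 3 players.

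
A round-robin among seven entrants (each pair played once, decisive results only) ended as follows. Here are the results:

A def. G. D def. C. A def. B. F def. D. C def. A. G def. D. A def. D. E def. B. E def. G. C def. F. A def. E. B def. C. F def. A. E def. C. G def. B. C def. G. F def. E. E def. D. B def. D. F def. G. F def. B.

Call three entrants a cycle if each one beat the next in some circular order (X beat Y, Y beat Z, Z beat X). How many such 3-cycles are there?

8

Win totals: A 4, B 2, C 3, D 1, E 4, F 5, G 2.
An entrant with w wins dominates both others in C(w,2) triples; summing gives 6 + 1 + 3 + 0 + 6 + 10 + 1 = 27 transitive triples.
Total triples C(7,3) = 35, so cyclic triples = 35 − 27 = 8.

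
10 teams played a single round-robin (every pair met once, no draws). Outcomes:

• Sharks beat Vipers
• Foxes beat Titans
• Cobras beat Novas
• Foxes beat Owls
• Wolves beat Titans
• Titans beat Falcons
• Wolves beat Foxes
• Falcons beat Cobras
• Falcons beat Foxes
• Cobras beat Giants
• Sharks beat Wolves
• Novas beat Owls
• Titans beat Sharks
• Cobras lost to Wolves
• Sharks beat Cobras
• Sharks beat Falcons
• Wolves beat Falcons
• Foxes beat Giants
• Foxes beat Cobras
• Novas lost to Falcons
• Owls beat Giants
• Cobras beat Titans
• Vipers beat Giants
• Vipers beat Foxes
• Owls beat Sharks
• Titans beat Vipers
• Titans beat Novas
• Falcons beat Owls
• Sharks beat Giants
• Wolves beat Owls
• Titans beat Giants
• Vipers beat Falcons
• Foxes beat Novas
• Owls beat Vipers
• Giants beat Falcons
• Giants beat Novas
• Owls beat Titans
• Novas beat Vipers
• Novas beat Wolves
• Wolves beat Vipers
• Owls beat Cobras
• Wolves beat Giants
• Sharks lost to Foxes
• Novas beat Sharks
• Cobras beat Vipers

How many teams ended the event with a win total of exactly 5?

3

Win totals: Wolves 7, Falcons 4, Sharks 5, Novas 4, Giants 2, Vipers 3, Foxes 6, Cobras 4, Titans 5, Owls 5.
Exactly 5: Sharks, Titans, Owls — 3 teams.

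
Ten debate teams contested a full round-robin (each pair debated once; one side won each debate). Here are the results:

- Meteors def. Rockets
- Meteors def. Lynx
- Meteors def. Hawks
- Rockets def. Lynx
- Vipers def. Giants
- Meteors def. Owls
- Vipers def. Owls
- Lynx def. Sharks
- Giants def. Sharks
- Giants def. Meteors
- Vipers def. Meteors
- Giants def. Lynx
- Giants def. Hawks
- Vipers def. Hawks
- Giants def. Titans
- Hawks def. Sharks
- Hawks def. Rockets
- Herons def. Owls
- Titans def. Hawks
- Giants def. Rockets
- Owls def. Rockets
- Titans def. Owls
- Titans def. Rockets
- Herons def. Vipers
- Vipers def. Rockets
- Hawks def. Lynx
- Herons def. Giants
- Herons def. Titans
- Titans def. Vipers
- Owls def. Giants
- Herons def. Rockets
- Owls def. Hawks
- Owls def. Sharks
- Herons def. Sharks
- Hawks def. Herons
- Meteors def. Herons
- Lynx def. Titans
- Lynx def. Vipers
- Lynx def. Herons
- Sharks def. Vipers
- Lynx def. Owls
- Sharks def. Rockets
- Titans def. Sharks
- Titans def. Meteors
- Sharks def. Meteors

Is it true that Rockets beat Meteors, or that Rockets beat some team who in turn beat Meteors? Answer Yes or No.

No

Rockets did not beat Meteors directly.
Rockets beat Lynx, but each of them lost to Meteors. No two-step path.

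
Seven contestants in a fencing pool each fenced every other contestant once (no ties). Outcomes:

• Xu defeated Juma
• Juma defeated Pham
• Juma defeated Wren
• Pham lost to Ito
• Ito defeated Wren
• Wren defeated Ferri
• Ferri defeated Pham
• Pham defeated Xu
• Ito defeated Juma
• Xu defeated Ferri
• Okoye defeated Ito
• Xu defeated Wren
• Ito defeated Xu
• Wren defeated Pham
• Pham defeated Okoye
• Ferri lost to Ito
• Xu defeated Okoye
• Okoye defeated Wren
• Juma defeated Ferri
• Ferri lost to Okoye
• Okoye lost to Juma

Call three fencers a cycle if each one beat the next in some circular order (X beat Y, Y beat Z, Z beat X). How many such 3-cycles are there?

8

Win totals: Ferri 1, Juma 4, Xu 4, Okoye 3, Wren 2, Ito 5, Pham 2.
A fencer with w wins dominates both others in C(w,2) triples; summing gives 0 + 6 + 6 + 3 + 1 + 10 + 1 = 27 transitive triples.
Total triples C(7,3) = 35, so cyclic triples = 35 − 27 = 8.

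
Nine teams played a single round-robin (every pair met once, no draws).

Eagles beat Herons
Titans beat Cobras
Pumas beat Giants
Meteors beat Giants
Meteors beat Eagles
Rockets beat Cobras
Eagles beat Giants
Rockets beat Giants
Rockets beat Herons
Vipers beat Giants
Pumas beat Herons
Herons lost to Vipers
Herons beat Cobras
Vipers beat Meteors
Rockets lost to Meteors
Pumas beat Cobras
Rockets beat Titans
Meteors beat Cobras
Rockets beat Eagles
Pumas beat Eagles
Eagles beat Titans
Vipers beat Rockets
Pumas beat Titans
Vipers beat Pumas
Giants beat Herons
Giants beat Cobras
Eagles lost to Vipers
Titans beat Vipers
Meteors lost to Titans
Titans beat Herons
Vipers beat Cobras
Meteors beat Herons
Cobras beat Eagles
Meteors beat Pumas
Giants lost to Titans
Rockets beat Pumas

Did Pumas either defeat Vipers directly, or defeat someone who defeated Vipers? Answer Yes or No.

Pumas did not beat Vipers directly.
Pumas beat Giants, Herons, Cobras, Eagles, Titans. Of those, Titans beat Vipers.

Yes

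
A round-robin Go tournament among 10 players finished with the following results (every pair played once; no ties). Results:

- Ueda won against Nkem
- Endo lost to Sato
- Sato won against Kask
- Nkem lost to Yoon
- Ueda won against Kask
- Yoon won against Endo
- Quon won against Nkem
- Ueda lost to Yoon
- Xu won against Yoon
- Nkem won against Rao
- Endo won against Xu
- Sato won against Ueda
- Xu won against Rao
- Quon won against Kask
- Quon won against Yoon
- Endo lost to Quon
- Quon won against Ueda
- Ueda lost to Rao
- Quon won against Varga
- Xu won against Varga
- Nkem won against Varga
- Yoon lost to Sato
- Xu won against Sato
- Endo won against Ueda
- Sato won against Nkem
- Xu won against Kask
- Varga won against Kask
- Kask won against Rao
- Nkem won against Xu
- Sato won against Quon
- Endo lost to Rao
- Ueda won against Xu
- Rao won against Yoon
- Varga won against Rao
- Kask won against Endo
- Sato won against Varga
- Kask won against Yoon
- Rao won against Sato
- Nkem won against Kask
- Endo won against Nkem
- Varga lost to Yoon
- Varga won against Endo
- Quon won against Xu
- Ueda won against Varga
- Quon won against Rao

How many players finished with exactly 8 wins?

Win totals: Yoon 4, Endo 3, Varga 3, Quon 8, Kask 3, Xu 5, Sato 7, Rao 4, Nkem 4, Ueda 4.
Exactly 8: Quon — 1 player.

1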